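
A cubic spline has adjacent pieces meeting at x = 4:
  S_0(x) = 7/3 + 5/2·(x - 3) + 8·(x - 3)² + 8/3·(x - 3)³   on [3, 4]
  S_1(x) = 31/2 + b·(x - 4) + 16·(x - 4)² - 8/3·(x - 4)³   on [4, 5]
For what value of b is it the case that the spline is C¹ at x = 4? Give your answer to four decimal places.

S_0'(x) = 5/2 + 16·(x - 3) + 8·(x - 3)², so S_0'(4) = 53/2. On the right, S_1'(4) = b, so b = 53/2.

26.5000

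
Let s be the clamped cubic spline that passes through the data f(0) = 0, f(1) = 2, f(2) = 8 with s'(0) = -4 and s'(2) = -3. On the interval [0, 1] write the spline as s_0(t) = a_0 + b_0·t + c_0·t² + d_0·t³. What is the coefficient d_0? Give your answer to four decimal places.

-0.2500

Write M_i for s''(x_i). With h_i = 1, 1 and divided differences Δ_i = 2, 6, the continuity of s' gives the tridiagonal system
  1·M_0 + 4·M_1 + 1·M_2 = 6(Δ_1 - Δ_0) = 24
Clamped end conditions give two more equations: 2h_0·M_0 + h_0·M_1 = 6(Δ_0 - s'(0)) = 36 and h_1·M_1 + 2h_1·M_2 = 6(s'(2) - Δ_1) = -54.
Hence M_0 = 25/2, M_1 = 11, M_2 = -65/2.
On [0, 1], with s_0(t) = a_0 + b_0·t + c_0·t² + d_0·t³: c_0 = M_0/2 = 25/4, d_0 = (M_1 - M_0)/(6h_0) = -1/4, b_0 = Δ_0 - h_0(2M_0 + M_1)/6 = -4.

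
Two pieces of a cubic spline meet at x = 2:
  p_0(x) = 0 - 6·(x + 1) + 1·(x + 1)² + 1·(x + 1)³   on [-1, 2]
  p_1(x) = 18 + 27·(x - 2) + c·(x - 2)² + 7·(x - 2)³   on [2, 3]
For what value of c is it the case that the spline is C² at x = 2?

p_0''(x) = 2 + 6·(x + 1), so p_0''(2) = 20. On the right, p_1''(2) = 2c, so c = 10.

10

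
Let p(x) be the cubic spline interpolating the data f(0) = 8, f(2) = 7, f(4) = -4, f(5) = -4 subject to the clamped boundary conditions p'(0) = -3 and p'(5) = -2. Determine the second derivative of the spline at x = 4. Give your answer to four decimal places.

10.0870

Put σ_i = p'' at the i-th knot. Here h = (2, 2, 1) and Δ = (-1/2, -11/2, 0), so the interior equations h_(i-1)·σ_(i-1) + 2(h_(i-1)+h_i)·σ_i + h_i·σ_(i+1) = 6(Δ_i − Δ_(i-1)) read
  2·σ_0 + 8·σ_1 + 2·σ_2 = 6(Δ_1 - Δ_0) = -30
  2·σ_1 + 6·σ_2 + 1·σ_3 = 6(Δ_2 - Δ_1) = 33
Clamped end conditions give two more equations: 2h_0·σ_0 + h_0·σ_1 = 6(Δ_0 - p'(0)) = 15 and h_2·σ_2 + 2h_2·σ_3 = 6(p'(5) - Δ_2) = -12.
Hence σ_0 = 181/23, σ_1 = -379/46, σ_2 = 232/23, σ_3 = -254/23.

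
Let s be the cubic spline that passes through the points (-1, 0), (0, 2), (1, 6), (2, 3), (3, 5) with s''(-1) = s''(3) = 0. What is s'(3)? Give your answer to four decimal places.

Put M_i = s'' at the i-th knot. Here h = (1, 1, 1, 1) and Δ = (2, 4, -3, 2), so the interior equations h_(i-1)·M_(i-1) + 2(h_(i-1)+h_i)·M_i + h_i·M_(i+1) = 6(Δ_i − Δ_(i-1)) read
  1·M_0 + 4·M_1 + 1·M_2 = 6(Δ_1 - Δ_0) = 12
  1·M_1 + 4·M_2 + 1·M_3 = 6(Δ_2 - Δ_1) = -42
  1·M_2 + 4·M_3 + 1·M_4 = 6(Δ_3 - Δ_2) = 30
Natural end conditions: M_0 = M_4 = 0.
Solving the tridiagonal system: M_0 = 0, M_1 = 27/4, M_2 = -15, M_3 = 45/4, M_4 = 0.
On [2, 3], s'(x) = b_3 + 2c_3·(x - 2) + 3d_3·(x - 2)² with b_3 = Δ_3 - h_3(2M_3 + M_4)/6 = -7/4, c_3 = M_3/2 = 45/8, d_3 = (M_4 - M_3)/(6h_3) = -15/8. So s'(3) = 31/8.

3.8750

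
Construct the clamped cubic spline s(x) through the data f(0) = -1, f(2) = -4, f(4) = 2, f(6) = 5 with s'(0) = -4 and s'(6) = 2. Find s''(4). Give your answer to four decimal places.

Put m_i = s'' at the i-th knot. Here h = (2, 2, 2) and Δ = (-3/2, 3, 3/2), so the interior equations h_(i-1)·m_(i-1) + 2(h_(i-1)+h_i)·m_i + h_i·m_(i+1) = 6(Δ_i − Δ_(i-1)) read
  2·m_0 + 8·m_1 + 2·m_2 = 6(Δ_1 - Δ_0) = 27
  2·m_1 + 8·m_2 + 2·m_3 = 6(Δ_2 - Δ_1) = -9
Clamped end conditions give two more equations: 2h_0·m_0 + h_0·m_1 = 6(Δ_0 - s'(0)) = 15 and h_2·m_2 + 2h_2·m_3 = 6(s'(6) - Δ_2) = 3.
Forward elimination and back-substitution give m_0 = 2, m_1 = 7/2, m_2 = -5/2, m_3 = 2.

-2.5000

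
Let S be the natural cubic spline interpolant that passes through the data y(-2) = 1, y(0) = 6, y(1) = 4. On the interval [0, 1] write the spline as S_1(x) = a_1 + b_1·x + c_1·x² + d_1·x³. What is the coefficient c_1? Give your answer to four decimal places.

Put σ_i = S'' at the i-th knot. Here h = (2, 1) and Δ = (5/2, -2), so the interior equations h_(i-1)·σ_(i-1) + 2(h_(i-1)+h_i)·σ_i + h_i·σ_(i+1) = 6(Δ_i − Δ_(i-1)) read
  2·σ_0 + 6·σ_1 + 1·σ_2 = 6(Δ_1 - Δ_0) = -27
Natural end conditions: σ_0 = σ_2 = 0.
Forward elimination and back-substitution give σ_0 = 0, σ_1 = -9/2, σ_2 = 0.
On [0, 1], with S_1(x) = a_1 + b_1·x + c_1·x² + d_1·x³: c_1 = σ_1/2 = -9/4, d_1 = (σ_2 - σ_1)/(6h_1) = 3/4, b_1 = Δ_1 - h_1(2σ_1 + σ_2)/6 = -1/2.

-2.2500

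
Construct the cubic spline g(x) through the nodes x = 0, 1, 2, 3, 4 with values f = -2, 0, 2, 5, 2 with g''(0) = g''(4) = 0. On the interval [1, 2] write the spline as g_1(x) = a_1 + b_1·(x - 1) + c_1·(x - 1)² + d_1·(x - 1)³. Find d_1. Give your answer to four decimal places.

Let m_i = g''(x_i). Step sizes h_i = 1, 1, 1, 1; slopes of the chords Δ_i = (y_(i+1) - y_i)/h_i = 2, 2, 3, -3.
  1·m_0 + 4·m_1 + 1·m_2 = 6(Δ_1 - Δ_0) = 0
  1·m_1 + 4·m_2 + 1·m_3 = 6(Δ_2 - Δ_1) = 6
  1·m_2 + 4·m_3 + 1·m_4 = 6(Δ_3 - Δ_2) = -36
Natural end conditions: m_0 = m_4 = 0.
Hence m_0 = 0, m_1 = -15/14, m_2 = 30/7, m_3 = -141/14, m_4 = 0.
On [1, 2], with g_1(x) = a_1 + b_1·(x - 1) + c_1·(x - 1)² + d_1·(x - 1)³: c_1 = m_1/2 = -15/28, d_1 = (m_2 - m_1)/(6h_1) = 25/28, b_1 = Δ_1 - h_1(2m_1 + m_2)/6 = 23/14.

0.8929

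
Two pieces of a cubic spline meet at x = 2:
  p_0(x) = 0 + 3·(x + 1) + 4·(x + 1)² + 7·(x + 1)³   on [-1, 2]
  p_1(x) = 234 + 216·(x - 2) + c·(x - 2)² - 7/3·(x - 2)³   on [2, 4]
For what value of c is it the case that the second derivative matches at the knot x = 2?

p_0''(x) = 8 + 42·(x + 1), so p_0''(2) = 134. On the right, p_1''(2) = 2c, so c = 67.

67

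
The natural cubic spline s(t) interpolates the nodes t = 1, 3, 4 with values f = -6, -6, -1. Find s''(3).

Write σ_i for s''(x_i). With h_i = 2, 1 and divided differences Δ_i = 0, 5, the continuity of s' gives the tridiagonal system
  2·σ_0 + 6·σ_1 + 1·σ_2 = 6(Δ_1 - Δ_0) = 30
Natural end conditions: σ_0 = σ_2 = 0.
Solving: σ_0 = 0, σ_1 = 5, σ_2 = 0.

5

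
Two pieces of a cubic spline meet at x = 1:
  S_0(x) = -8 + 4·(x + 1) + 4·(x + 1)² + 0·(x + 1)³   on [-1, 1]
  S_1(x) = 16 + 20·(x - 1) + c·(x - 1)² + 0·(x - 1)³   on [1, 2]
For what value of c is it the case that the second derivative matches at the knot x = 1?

4

S_0''(x) = 8 + 0·(x + 1), so S_0''(1) = 8. On the right, S_1''(1) = 2c, so c = 4.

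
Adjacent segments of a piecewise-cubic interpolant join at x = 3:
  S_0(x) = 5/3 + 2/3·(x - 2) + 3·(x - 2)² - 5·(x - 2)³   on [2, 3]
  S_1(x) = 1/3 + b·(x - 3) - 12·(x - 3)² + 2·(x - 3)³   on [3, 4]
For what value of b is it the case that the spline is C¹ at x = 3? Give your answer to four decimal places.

-8.3333

S_0'(x) = 2/3 + 6·(x - 2) - 15·(x - 2)², so S_0'(3) = -25/3. On the right, S_1'(3) = b, so b = -25/3.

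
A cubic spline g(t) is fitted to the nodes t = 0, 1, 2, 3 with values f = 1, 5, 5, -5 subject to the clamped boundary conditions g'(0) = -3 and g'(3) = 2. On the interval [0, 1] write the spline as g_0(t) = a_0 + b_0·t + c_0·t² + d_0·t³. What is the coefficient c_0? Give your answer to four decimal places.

With M_i denoting the second derivative at x_i, h_i = 1, 1, 1, and Δ_i = (y_(i+1) − y_i)/h_i = 4, 0, -10:
  1·M_0 + 4·M_1 + 1·M_2 = 6(Δ_1 - Δ_0) = -24
  1·M_1 + 4·M_2 + 1·M_3 = 6(Δ_2 - Δ_1) = -60
Clamped end conditions give two more equations: 2h_0·M_0 + h_0·M_1 = 6(Δ_0 - g'(0)) = 42 and h_2·M_2 + 2h_2·M_3 = 6(g'(3) - Δ_2) = 72.
Solving the tridiagonal system: M_0 = 356/15, M_1 = -82/15, M_2 = -388/15, M_3 = 734/15.
On [0, 1], with g_0(t) = a_0 + b_0·t + c_0·t² + d_0·t³: c_0 = M_0/2 = 178/15, d_0 = (M_1 - M_0)/(6h_0) = -73/15, b_0 = Δ_0 - h_0(2M_0 + M_1)/6 = -3.

11.8667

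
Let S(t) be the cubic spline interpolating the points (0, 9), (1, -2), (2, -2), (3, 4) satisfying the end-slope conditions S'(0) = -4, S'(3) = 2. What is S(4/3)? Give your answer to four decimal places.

-3.7630

With σ_i denoting the second derivative at x_i, h_i = 1, 1, 1, and Δ_i = (y_(i+1) − y_i)/h_i = -11, 0, 6:
  1·σ_0 + 4·σ_1 + 1·σ_2 = 6(Δ_1 - Δ_0) = 66
  1·σ_1 + 4·σ_2 + 1·σ_3 = 6(Δ_2 - Δ_1) = 36
Clamped end conditions give two more equations: 2h_0·σ_0 + h_0·σ_1 = 6(Δ_0 - S'(0)) = -42 and h_2·σ_2 + 2h_2·σ_3 = 6(S'(3) - Δ_2) = -24.
Forward elimination and back-substitution give σ_0 = -162/5, σ_1 = 114/5, σ_2 = 36/5, σ_3 = -78/5.
On [1, 2], S(t) = -2 - 44/5·(t - 1) + 57/5·(t - 1)² - 13/5·(t - 1)³.
With (t - 1) = 1/3: S(4/3) = -508/135.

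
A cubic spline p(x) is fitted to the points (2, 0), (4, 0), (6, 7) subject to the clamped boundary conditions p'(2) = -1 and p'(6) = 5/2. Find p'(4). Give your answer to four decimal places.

Write M_i for p''(x_i). With h_i = 2, 2 and divided differences Δ_i = 0, 7/2, the continuity of p' gives the tridiagonal system
  2·M_0 + 8·M_1 + 2·M_2 = 6(Δ_1 - Δ_0) = 21
Clamped end conditions give two more equations: 2h_0·M_0 + h_0·M_1 = 6(Δ_0 - p'(2)) = 6 and h_1·M_1 + 2h_1·M_2 = 6(p'(6) - Δ_1) = -6.
Forward elimination and back-substitution give M_0 = -1/4, M_1 = 7/2, M_2 = -13/4.
On [4, 6], p'(x) = b_1 + 2c_1·(x - 4) + 3d_1·(x - 4)² with b_1 = Δ_1 - h_1(2M_1 + M_2)/6 = 9/4, c_1 = M_1/2 = 7/4, d_1 = (M_2 - M_1)/(6h_1) = -9/16. So p'(4) = 9/4.

2.2500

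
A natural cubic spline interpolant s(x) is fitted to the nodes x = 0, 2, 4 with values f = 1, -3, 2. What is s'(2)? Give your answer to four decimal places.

0.2500

With m_i denoting the second derivative at x_i, h_i = 2, 2, and Δ_i = (y_(i+1) − y_i)/h_i = -2, 5/2:
  2·m_0 + 8·m_1 + 2·m_2 = 6(Δ_1 - Δ_0) = 27
Natural end conditions: m_0 = m_2 = 0.
Forward elimination and back-substitution give m_0 = 0, m_1 = 27/8, m_2 = 0.
On [2, 4], s'(x) = b_1 + 2c_1·(x - 2) + 3d_1·(x - 2)² with b_1 = Δ_1 - h_1(2m_1 + m_2)/6 = 1/4, c_1 = m_1/2 = 27/16, d_1 = (m_2 - m_1)/(6h_1) = -9/32. So s'(2) = 1/4.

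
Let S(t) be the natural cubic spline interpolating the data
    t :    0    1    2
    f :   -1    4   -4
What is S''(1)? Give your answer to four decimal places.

-19.5000

Put σ_i = S'' at the i-th knot. Here h = (1, 1) and Δ = (5, -8), so the interior equations h_(i-1)·σ_(i-1) + 2(h_(i-1)+h_i)·σ_i + h_i·σ_(i+1) = 6(Δ_i − Δ_(i-1)) read
  1·σ_0 + 4·σ_1 + 1·σ_2 = 6(Δ_1 - Δ_0) = -78
Natural end conditions: σ_0 = σ_2 = 0.
Forward elimination and back-substitution give σ_0 = 0, σ_1 = -39/2, σ_2 = 0.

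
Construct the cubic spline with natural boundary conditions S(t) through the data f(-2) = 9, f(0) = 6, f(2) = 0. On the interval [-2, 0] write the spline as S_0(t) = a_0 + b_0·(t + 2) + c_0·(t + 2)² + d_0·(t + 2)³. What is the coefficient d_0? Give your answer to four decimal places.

Let M_i = S''(x_i). Step sizes h_i = 2, 2; slopes of the chords Δ_i = (y_(i+1) - y_i)/h_i = -3/2, -3.
  2·M_0 + 8·M_1 + 2·M_2 = 6(Δ_1 - Δ_0) = -9
Natural end conditions: M_0 = M_2 = 0.
Solving the tridiagonal system: M_0 = 0, M_1 = -9/8, M_2 = 0.
On [-2, 0], with S_0(t) = a_0 + b_0·(t + 2) + c_0·(t + 2)² + d_0·(t + 2)³: c_0 = M_0/2 = 0, d_0 = (M_1 - M_0)/(6h_0) = -3/32, b_0 = Δ_0 - h_0(2M_0 + M_1)/6 = -9/8.

-0.0938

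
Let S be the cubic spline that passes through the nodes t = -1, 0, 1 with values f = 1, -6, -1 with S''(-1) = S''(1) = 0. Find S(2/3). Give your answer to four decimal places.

-3.5556

Let M_i = S''(x_i). Step sizes h_i = 1, 1; slopes of the chords Δ_i = (y_(i+1) - y_i)/h_i = -7, 5.
  1·M_0 + 4·M_1 + 1·M_2 = 6(Δ_1 - Δ_0) = 72
Natural end conditions: M_0 = M_2 = 0.
Hence M_0 = 0, M_1 = 18, M_2 = 0.
On [0, 1], S(t) = -6 - 1·t + 9·t² - 3·t³.
With t = 2/3: S(2/3) = -32/9.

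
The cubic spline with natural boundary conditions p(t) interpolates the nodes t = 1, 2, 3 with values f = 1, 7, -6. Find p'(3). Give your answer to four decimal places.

-17.7500

Put M_i = p'' at the i-th knot. Here h = (1, 1) and Δ = (6, -13), so the interior equations h_(i-1)·M_(i-1) + 2(h_(i-1)+h_i)·M_i + h_i·M_(i+1) = 6(Δ_i − Δ_(i-1)) read
  1·M_0 + 4·M_1 + 1·M_2 = 6(Δ_1 - Δ_0) = -114
Natural end conditions: M_0 = M_2 = 0.
Hence M_0 = 0, M_1 = -57/2, M_2 = 0.
On [2, 3], p'(t) = b_1 + 2c_1·(t - 2) + 3d_1·(t - 2)² with b_1 = Δ_1 - h_1(2M_1 + M_2)/6 = -7/2, c_1 = M_1/2 = -57/4, d_1 = (M_2 - M_1)/(6h_1) = 19/4. So p'(3) = -71/4.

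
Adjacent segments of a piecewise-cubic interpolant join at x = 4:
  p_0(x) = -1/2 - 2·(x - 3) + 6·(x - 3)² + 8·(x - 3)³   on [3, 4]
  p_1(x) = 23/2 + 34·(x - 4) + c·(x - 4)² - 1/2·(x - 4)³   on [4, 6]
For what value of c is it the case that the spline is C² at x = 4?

p_0''(x) = 12 + 48·(x - 3), so p_0''(4) = 60. On the right, p_1''(4) = 2c, so c = 30.

30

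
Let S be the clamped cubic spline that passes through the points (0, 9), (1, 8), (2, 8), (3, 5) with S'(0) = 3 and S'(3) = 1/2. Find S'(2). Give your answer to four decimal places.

With M_i denoting the second derivative at x_i, h_i = 1, 1, 1, and Δ_i = (y_(i+1) − y_i)/h_i = -1, 0, -3:
  1·M_0 + 4·M_1 + 1·M_2 = 6(Δ_1 - Δ_0) = 6
  1·M_1 + 4·M_2 + 1·M_3 = 6(Δ_2 - Δ_1) = -18
Clamped end conditions give two more equations: 2h_0·M_0 + h_0·M_1 = 6(Δ_0 - S'(0)) = -24 and h_2·M_2 + 2h_2·M_3 = 6(S'(3) - Δ_2) = 21.
Solving: M_0 = -241/15, M_1 = 122/15, M_2 = -157/15, M_3 = 236/15.
On [2, 3], S'(t) = b_2 + 2c_2·(t - 2) + 3d_2·(t - 2)² with b_2 = Δ_2 - h_2(2M_2 + M_3)/6 = -32/15, c_2 = M_2/2 = -157/30, d_2 = (M_3 - M_2)/(6h_2) = 131/30. So S'(2) = -32/15.

-2.1333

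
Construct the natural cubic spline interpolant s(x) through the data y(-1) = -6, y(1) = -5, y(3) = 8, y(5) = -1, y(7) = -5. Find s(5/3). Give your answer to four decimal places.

-0.2500

Write M_i for s''(x_i). With h_i = 2, 2, 2, 2 and divided differences Δ_i = 1/2, 13/2, -9/2, -2, the continuity of s' gives the tridiagonal system
  2·M_0 + 8·M_1 + 2·M_2 = 6(Δ_1 - Δ_0) = 36
  2·M_1 + 8·M_2 + 2·M_3 = 6(Δ_2 - Δ_1) = -66
  2·M_2 + 8·M_3 + 2·M_4 = 6(Δ_3 - Δ_2) = 15
Natural end conditions: M_0 = M_4 = 0.
Solving: M_0 = 0, M_1 = 117/16, M_2 = -45/4, M_3 = 75/16, M_4 = 0.
On [1, 3], s(x) = -5 + 43/8·(x - 1) + 117/32·(x - 1)² - 99/64·(x - 1)³.
With (x - 1) = 2/3: s(5/3) = -1/4.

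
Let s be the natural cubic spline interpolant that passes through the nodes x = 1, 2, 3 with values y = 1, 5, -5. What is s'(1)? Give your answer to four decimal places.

7.5000

Write M_i for s''(x_i). With h_i = 1, 1 and divided differences Δ_i = 4, -10, the continuity of s' gives the tridiagonal system
  1·M_0 + 4·M_1 + 1·M_2 = 6(Δ_1 - Δ_0) = -84
Natural end conditions: M_0 = M_2 = 0.
Solving the tridiagonal system: M_0 = 0, M_1 = -21, M_2 = 0.
On [1, 2], s'(x) = b_0 + 2c_0·(x - 1) + 3d_0·(x - 1)² with b_0 = Δ_0 - h_0(2M_0 + M_1)/6 = 15/2, c_0 = M_0/2 = 0, d_0 = (M_1 - M_0)/(6h_0) = -7/2. So s'(1) = 15/2.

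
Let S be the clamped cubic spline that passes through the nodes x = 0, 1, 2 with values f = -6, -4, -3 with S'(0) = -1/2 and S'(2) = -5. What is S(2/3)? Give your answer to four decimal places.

Let σ_i = S''(x_i). Step sizes h_i = 1, 1; slopes of the chords Δ_i = (y_(i+1) - y_i)/h_i = 2, 1.
  1·σ_0 + 4·σ_1 + 1·σ_2 = 6(Δ_1 - Δ_0) = -6
Clamped end conditions give two more equations: 2h_0·σ_0 + h_0·σ_1 = 6(Δ_0 - S'(0)) = 15 and h_1·σ_1 + 2h_1·σ_2 = 6(S'(2) - Δ_1) = -36.
Forward elimination and back-substitution give σ_0 = 27/4, σ_1 = 3/2, σ_2 = -75/4.
On [0, 1], S(x) = -6 - 1/2·x + 27/8·x² - 7/8·x³.
With x = 2/3: S(2/3) = -275/54.

-5.0926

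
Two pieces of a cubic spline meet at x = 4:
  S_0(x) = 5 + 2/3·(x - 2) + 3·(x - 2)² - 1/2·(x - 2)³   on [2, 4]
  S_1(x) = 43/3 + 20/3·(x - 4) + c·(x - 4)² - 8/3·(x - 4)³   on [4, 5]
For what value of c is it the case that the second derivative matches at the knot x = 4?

0

S_0''(x) = 6 - 3·(x - 2), so S_0''(4) = 0. On the right, S_1''(4) = 2c, so c = 0.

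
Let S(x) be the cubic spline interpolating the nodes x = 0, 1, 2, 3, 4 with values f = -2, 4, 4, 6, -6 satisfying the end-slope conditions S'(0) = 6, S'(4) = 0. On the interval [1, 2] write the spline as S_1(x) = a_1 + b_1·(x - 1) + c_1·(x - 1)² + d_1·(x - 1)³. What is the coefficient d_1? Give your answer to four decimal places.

Write M_i for S''(x_i). With h_i = 1, 1, 1, 1 and divided differences Δ_i = 6, 0, 2, -12, the continuity of S' gives the tridiagonal system
  1·M_0 + 4·M_1 + 1·M_2 = 6(Δ_1 - Δ_0) = -36
  1·M_1 + 4·M_2 + 1·M_3 = 6(Δ_2 - Δ_1) = 12
  1·M_2 + 4·M_3 + 1·M_4 = 6(Δ_3 - Δ_2) = -84
Clamped end conditions give two more equations: 2h_0·M_0 + h_0·M_1 = 6(Δ_0 - S'(0)) = 0 and h_3·M_3 + 2h_3·M_4 = 6(S'(4) - Δ_3) = 72.
Forward elimination and back-substitution give M_0 = 15/2, M_1 = -15, M_2 = 33/2, M_3 = -39, M_4 = 111/2.
On [1, 2], with S_1(x) = a_1 + b_1·(x - 1) + c_1·(x - 1)² + d_1·(x - 1)³: c_1 = M_1/2 = -15/2, d_1 = (M_2 - M_1)/(6h_1) = 21/4, b_1 = Δ_1 - h_1(2M_1 + M_2)/6 = 9/4.

5.2500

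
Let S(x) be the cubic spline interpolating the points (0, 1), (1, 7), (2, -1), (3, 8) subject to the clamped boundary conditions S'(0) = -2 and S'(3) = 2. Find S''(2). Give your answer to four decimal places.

47.8667

With m_i denoting the second derivative at x_i, h_i = 1, 1, 1, and Δ_i = (y_(i+1) − y_i)/h_i = 6, -8, 9:
  1·m_0 + 4·m_1 + 1·m_2 = 6(Δ_1 - Δ_0) = -84
  1·m_1 + 4·m_2 + 1·m_3 = 6(Δ_2 - Δ_1) = 102
Clamped end conditions give two more equations: 2h_0·m_0 + h_0·m_1 = 6(Δ_0 - S'(0)) = 48 and h_2·m_2 + 2h_2·m_3 = 6(S'(3) - Δ_2) = -42.
Solving the tridiagonal system: m_0 = 694/15, m_1 = -668/15, m_2 = 718/15, m_3 = -674/15.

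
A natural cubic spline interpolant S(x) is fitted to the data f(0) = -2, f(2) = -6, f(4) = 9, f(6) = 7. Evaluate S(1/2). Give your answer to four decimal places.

-4.4531

Write m_i for S''(x_i). With h_i = 2, 2, 2 and divided differences Δ_i = -2, 15/2, -1, the continuity of S' gives the tridiagonal system
  2·m_0 + 8·m_1 + 2·m_2 = 6(Δ_1 - Δ_0) = 57
  2·m_1 + 8·m_2 + 2·m_3 = 6(Δ_2 - Δ_1) = -51
Natural end conditions: m_0 = m_3 = 0.
Forward elimination and back-substitution give m_0 = 0, m_1 = 93/10, m_2 = -87/10, m_3 = 0.
On [0, 2], S(x) = -2 - 51/10·x + 0·x² + 31/40·x³.
With x = 1/2: S(1/2) = -285/64.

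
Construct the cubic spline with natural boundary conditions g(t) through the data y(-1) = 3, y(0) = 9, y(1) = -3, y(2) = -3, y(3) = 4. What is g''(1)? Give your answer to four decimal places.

Write M_i for g''(x_i). With h_i = 1, 1, 1, 1 and divided differences Δ_i = 6, -12, 0, 7, the continuity of g' gives the tridiagonal system
  1·M_0 + 4·M_1 + 1·M_2 = 6(Δ_1 - Δ_0) = -108
  1·M_1 + 4·M_2 + 1·M_3 = 6(Δ_2 - Δ_1) = 72
  1·M_2 + 4·M_3 + 1·M_4 = 6(Δ_3 - Δ_2) = 42
Natural end conditions: M_0 = M_4 = 0.
Solving the tridiagonal system: M_0 = 0, M_1 = -933/28, M_2 = 177/7, M_3 = 117/28, M_4 = 0.

25.2857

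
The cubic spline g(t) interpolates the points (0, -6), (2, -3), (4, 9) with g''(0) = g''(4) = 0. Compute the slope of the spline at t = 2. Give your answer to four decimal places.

3.7500

With σ_i denoting the second derivative at x_i, h_i = 2, 2, and Δ_i = (y_(i+1) − y_i)/h_i = 3/2, 6:
  2·σ_0 + 8·σ_1 + 2·σ_2 = 6(Δ_1 - Δ_0) = 27
Natural end conditions: σ_0 = σ_2 = 0.
Solving: σ_0 = 0, σ_1 = 27/8, σ_2 = 0.
On [2, 4], g'(t) = b_1 + 2c_1·(t - 2) + 3d_1·(t - 2)² with b_1 = Δ_1 - h_1(2σ_1 + σ_2)/6 = 15/4, c_1 = σ_1/2 = 27/16, d_1 = (σ_2 - σ_1)/(6h_1) = -9/32. So g'(2) = 15/4.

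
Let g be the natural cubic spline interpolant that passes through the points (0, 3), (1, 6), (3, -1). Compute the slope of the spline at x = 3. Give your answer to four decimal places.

-5.6667

With m_i denoting the second derivative at x_i, h_i = 1, 2, and Δ_i = (y_(i+1) − y_i)/h_i = 3, -7/2:
  1·m_0 + 6·m_1 + 2·m_2 = 6(Δ_1 - Δ_0) = -39
Natural end conditions: m_0 = m_2 = 0.
Hence m_0 = 0, m_1 = -13/2, m_2 = 0.
On [1, 3], g'(x) = b_1 + 2c_1·(x - 1) + 3d_1·(x - 1)² with b_1 = Δ_1 - h_1(2m_1 + m_2)/6 = 5/6, c_1 = m_1/2 = -13/4, d_1 = (m_2 - m_1)/(6h_1) = 13/24. So g'(3) = -17/3.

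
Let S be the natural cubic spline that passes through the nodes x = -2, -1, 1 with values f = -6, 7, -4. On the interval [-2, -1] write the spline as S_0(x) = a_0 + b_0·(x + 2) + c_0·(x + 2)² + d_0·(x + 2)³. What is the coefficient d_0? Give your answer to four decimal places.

Write M_i for S''(x_i). With h_i = 1, 2 and divided differences Δ_i = 13, -11/2, the continuity of S' gives the tridiagonal system
  1·M_0 + 6·M_1 + 2·M_2 = 6(Δ_1 - Δ_0) = -111
Natural end conditions: M_0 = M_2 = 0.
Solving: M_0 = 0, M_1 = -37/2, M_2 = 0.
On [-2, -1], with S_0(x) = a_0 + b_0·(x + 2) + c_0·(x + 2)² + d_0·(x + 2)³: c_0 = M_0/2 = 0, d_0 = (M_1 - M_0)/(6h_0) = -37/12, b_0 = Δ_0 - h_0(2M_0 + M_1)/6 = 193/12.

-3.0833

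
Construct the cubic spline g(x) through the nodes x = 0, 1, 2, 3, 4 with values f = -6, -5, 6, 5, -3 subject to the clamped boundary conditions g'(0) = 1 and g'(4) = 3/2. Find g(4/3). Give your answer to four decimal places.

Let σ_i = g''(x_i). Step sizes h_i = 1, 1, 1, 1; slopes of the chords Δ_i = (y_(i+1) - y_i)/h_i = 1, 11, -1, -8.
  1·σ_0 + 4·σ_1 + 1·σ_2 = 6(Δ_1 - Δ_0) = 60
  1·σ_1 + 4·σ_2 + 1·σ_3 = 6(Δ_2 - Δ_1) = -72
  1·σ_2 + 4·σ_3 + 1·σ_4 = 6(Δ_3 - Δ_2) = -42
Clamped end conditions give two more equations: 2h_0·σ_0 + h_0·σ_1 = 6(Δ_0 - g'(0)) = 0 and h_3·σ_3 + 2h_3·σ_4 = 6(g'(4) - Δ_3) = 57.
Forward elimination and back-substitution give σ_0 = -641/56, σ_1 = 641/28, σ_2 = -161/8, σ_3 = -403/28, σ_4 = 1999/56.
On [1, 2], g(x) = -5 + 753/112·(x - 1) + 641/56·(x - 1)² - 803/112·(x - 1)³.
With (x - 1) = 1/3: g(4/3) = -1325/756.

-1.7526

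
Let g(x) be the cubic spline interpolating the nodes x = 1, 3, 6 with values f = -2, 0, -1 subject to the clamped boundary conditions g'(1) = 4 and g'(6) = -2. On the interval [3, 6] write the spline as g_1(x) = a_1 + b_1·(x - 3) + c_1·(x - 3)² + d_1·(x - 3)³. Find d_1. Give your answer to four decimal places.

Write M_i for g''(x_i). With h_i = 2, 3 and divided differences Δ_i = 1, -1/3, the continuity of g' gives the tridiagonal system
  2·M_0 + 10·M_1 + 3·M_2 = 6(Δ_1 - Δ_0) = -8
Clamped end conditions give two more equations: 2h_0·M_0 + h_0·M_1 = 6(Δ_0 - g'(1)) = -18 and h_1·M_1 + 2h_1·M_2 = 6(g'(6) - Δ_1) = -10.
Solving the tridiagonal system: M_0 = -49/10, M_1 = 4/5, M_2 = -31/15.
On [3, 6], with g_1(x) = a_1 + b_1·(x - 3) + c_1·(x - 3)² + d_1·(x - 3)³: c_1 = M_1/2 = 2/5, d_1 = (M_2 - M_1)/(6h_1) = -43/270, b_1 = Δ_1 - h_1(2M_1 + M_2)/6 = -1/10.

-0.1593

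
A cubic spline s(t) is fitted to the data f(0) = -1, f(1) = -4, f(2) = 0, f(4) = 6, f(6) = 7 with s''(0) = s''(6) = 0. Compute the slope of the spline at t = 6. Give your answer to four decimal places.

0.0774

With M_i denoting the second derivative at x_i, h_i = 1, 1, 2, 2, and Δ_i = (y_(i+1) − y_i)/h_i = -3, 4, 3, 1/2:
  1·M_0 + 4·M_1 + 1·M_2 = 6(Δ_1 - Δ_0) = 42
  1·M_1 + 6·M_2 + 2·M_3 = 6(Δ_2 - Δ_1) = -6
  2·M_2 + 8·M_3 + 2·M_4 = 6(Δ_3 - Δ_2) = -15
Natural end conditions: M_0 = M_4 = 0.
Forward elimination and back-substitution give M_0 = 0, M_1 = 311/28, M_2 = -17/7, M_3 = -71/56, M_4 = 0.
On [4, 6], s'(t) = b_3 + 2c_3·(t - 4) + 3d_3·(t - 4)² with b_3 = Δ_3 - h_3(2M_3 + M_4)/6 = 113/84, c_3 = M_3/2 = -71/112, d_3 = (M_4 - M_3)/(6h_3) = 71/672. So s'(6) = 13/168.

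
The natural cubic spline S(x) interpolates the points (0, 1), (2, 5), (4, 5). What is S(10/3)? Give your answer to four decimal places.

5.2963

Put M_i = S'' at the i-th knot. Here h = (2, 2) and Δ = (2, 0), so the interior equations h_(i-1)·M_(i-1) + 2(h_(i-1)+h_i)·M_i + h_i·M_(i+1) = 6(Δ_i − Δ_(i-1)) read
  2·M_0 + 8·M_1 + 2·M_2 = 6(Δ_1 - Δ_0) = -12
Natural end conditions: M_0 = M_2 = 0.
Hence M_0 = 0, M_1 = -3/2, M_2 = 0.
On [2, 4], S(x) = 5 + 1·(x - 2) - 3/4·(x - 2)² + 1/8·(x - 2)³.
With (x - 2) = 4/3: S(10/3) = 143/27.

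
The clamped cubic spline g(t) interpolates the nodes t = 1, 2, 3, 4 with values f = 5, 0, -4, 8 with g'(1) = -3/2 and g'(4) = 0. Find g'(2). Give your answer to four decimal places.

-8.4000

Let σ_i = g''(x_i). Step sizes h_i = 1, 1, 1; slopes of the chords Δ_i = (y_(i+1) - y_i)/h_i = -5, -4, 12.
  1·σ_0 + 4·σ_1 + 1·σ_2 = 6(Δ_1 - Δ_0) = 6
  1·σ_1 + 4·σ_2 + 1·σ_3 = 6(Δ_2 - Δ_1) = 96
Clamped end conditions give two more equations: 2h_0·σ_0 + h_0·σ_1 = 6(Δ_0 - g'(1)) = -21 and h_2·σ_2 + 2h_2·σ_3 = 6(g'(4) - Δ_2) = -72.
Solving the tridiagonal system: σ_0 = -36/5, σ_1 = -33/5, σ_2 = 198/5, σ_3 = -279/5.
On [2, 3], g'(t) = b_1 + 2c_1·(t - 2) + 3d_1·(t - 2)² with b_1 = Δ_1 - h_1(2σ_1 + σ_2)/6 = -42/5, c_1 = σ_1/2 = -33/10, d_1 = (σ_2 - σ_1)/(6h_1) = 77/10. So g'(2) = -42/5.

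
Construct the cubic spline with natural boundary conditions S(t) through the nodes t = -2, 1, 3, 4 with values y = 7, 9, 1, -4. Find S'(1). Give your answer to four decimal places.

With m_i denoting the second derivative at x_i, h_i = 3, 2, 1, and Δ_i = (y_(i+1) − y_i)/h_i = 2/3, -4, -5:
  3·m_0 + 10·m_1 + 2·m_2 = 6(Δ_1 - Δ_0) = -28
  2·m_1 + 6·m_2 + 1·m_3 = 6(Δ_2 - Δ_1) = -6
Natural end conditions: m_0 = m_3 = 0.
Solving: m_0 = 0, m_1 = -39/14, m_2 = -1/14, m_3 = 0.
On [1, 3], S'(t) = b_1 + 2c_1·(t - 1) + 3d_1·(t - 1)² with b_1 = Δ_1 - h_1(2m_1 + m_2)/6 = -89/42, c_1 = m_1/2 = -39/28, d_1 = (m_2 - m_1)/(6h_1) = 19/84. So S'(1) = -89/42.

-2.1190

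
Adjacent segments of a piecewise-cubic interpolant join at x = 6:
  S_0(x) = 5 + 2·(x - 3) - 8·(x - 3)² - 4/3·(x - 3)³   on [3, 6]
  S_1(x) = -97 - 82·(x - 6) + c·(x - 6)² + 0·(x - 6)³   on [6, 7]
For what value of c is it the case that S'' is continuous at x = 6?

-20

S_0''(x) = -16 - 8·(x - 3), so S_0''(6) = -40. On the right, S_1''(6) = 2c, so c = -20.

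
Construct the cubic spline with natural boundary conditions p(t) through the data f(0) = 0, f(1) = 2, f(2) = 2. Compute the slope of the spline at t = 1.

1

With M_i denoting the second derivative at x_i, h_i = 1, 1, and Δ_i = (y_(i+1) − y_i)/h_i = 2, 0:
  1·M_0 + 4·M_1 + 1·M_2 = 6(Δ_1 - Δ_0) = -12
Natural end conditions: M_0 = M_2 = 0.
Forward elimination and back-substitution give M_0 = 0, M_1 = -3, M_2 = 0.
On [1, 2], p'(t) = b_1 + 2c_1·(t - 1) + 3d_1·(t - 1)² with b_1 = Δ_1 - h_1(2M_1 + M_2)/6 = 1, c_1 = M_1/2 = -3/2, d_1 = (M_2 - M_1)/(6h_1) = 1/2. So p'(1) = 1.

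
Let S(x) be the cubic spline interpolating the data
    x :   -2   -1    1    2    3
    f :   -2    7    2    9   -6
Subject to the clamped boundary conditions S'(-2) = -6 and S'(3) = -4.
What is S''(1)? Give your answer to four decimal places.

Write M_i for S''(x_i). With h_i = 1, 2, 1, 1 and divided differences Δ_i = 9, -5/2, 7, -15, the continuity of S' gives the tridiagonal system
  1·M_0 + 6·M_1 + 2·M_2 = 6(Δ_1 - Δ_0) = -69
  2·M_1 + 6·M_2 + 1·M_3 = 6(Δ_2 - Δ_1) = 57
  1·M_2 + 4·M_3 + 1·M_4 = 6(Δ_3 - Δ_2) = -132
Clamped end conditions give two more equations: 2h_0·M_0 + h_0·M_1 = 6(Δ_0 - S'(-2)) = 90 and h_3·M_3 + 2h_3·M_4 = 6(S'(3) - Δ_3) = 66.
Solving the tridiagonal system: M_0 = 3883/64, M_1 = -1003/32, M_2 = 3737/128, M_3 = -3551/64, M_4 = 7775/128.

29.1953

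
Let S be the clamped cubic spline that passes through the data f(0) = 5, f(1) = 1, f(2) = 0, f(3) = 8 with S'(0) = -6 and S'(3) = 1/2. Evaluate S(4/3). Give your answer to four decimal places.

With σ_i denoting the second derivative at x_i, h_i = 1, 1, 1, and Δ_i = (y_(i+1) − y_i)/h_i = -4, -1, 8:
  1·σ_0 + 4·σ_1 + 1·σ_2 = 6(Δ_1 - Δ_0) = 18
  1·σ_1 + 4·σ_2 + 1·σ_3 = 6(Δ_2 - Δ_1) = 54
Clamped end conditions give two more equations: 2h_0·σ_0 + h_0·σ_1 = 6(Δ_0 - S'(0)) = 12 and h_2·σ_2 + 2h_2·σ_3 = 6(S'(3) - Δ_2) = -45.
Solving the tridiagonal system: σ_0 = 113/15, σ_1 = -46/15, σ_2 = 341/15, σ_3 = -508/15.
On [1, 2], S(t) = 1 - 113/30·(t - 1) - 23/15·(t - 1)² + 43/10·(t - 1)³.
With (t - 1) = 1/3: S(4/3) = -4/15.

-0.2667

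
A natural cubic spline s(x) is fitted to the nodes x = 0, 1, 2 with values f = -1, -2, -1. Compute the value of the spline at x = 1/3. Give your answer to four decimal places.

-1.4815

Put M_i = s'' at the i-th knot. Here h = (1, 1) and Δ = (-1, 1), so the interior equations h_(i-1)·M_(i-1) + 2(h_(i-1)+h_i)·M_i + h_i·M_(i+1) = 6(Δ_i − Δ_(i-1)) read
  1·M_0 + 4·M_1 + 1·M_2 = 6(Δ_1 - Δ_0) = 12
Natural end conditions: M_0 = M_2 = 0.
Hence M_0 = 0, M_1 = 3, M_2 = 0.
On [0, 1], s(x) = -1 - 3/2·x + 0·x² + 1/2·x³.
With x = 1/3: s(1/3) = -40/27.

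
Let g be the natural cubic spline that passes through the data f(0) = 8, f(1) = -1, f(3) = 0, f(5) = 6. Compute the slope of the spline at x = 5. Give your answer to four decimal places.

Let M_i = g''(x_i). Step sizes h_i = 1, 2, 2; slopes of the chords Δ_i = (y_(i+1) - y_i)/h_i = -9, 1/2, 3.
  1·M_0 + 6·M_1 + 2·M_2 = 6(Δ_1 - Δ_0) = 57
  2·M_1 + 8·M_2 + 2·M_3 = 6(Δ_2 - Δ_1) = 15
Natural end conditions: M_0 = M_3 = 0.
Forward elimination and back-substitution give M_0 = 0, M_1 = 213/22, M_2 = -6/11, M_3 = 0.
On [3, 5], g'(x) = b_2 + 2c_2·(x - 3) + 3d_2·(x - 3)² with b_2 = Δ_2 - h_2(2M_2 + M_3)/6 = 37/11, c_2 = M_2/2 = -3/11, d_2 = (M_3 - M_2)/(6h_2) = 1/22. So g'(5) = 31/11.

2.8182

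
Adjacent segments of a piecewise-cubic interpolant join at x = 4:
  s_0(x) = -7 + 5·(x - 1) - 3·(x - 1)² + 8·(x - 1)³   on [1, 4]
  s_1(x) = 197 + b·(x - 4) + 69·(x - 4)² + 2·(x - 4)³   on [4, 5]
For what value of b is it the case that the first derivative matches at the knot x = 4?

s_0'(x) = 5 - 6·(x - 1) + 24·(x - 1)², so s_0'(4) = 203. On the right, s_1'(4) = b, so b = 203.

203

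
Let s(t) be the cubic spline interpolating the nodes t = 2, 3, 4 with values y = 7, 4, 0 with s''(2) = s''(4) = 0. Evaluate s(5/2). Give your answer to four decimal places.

Let M_i = s''(x_i). Step sizes h_i = 1, 1; slopes of the chords Δ_i = (y_(i+1) - y_i)/h_i = -3, -4.
  1·M_0 + 4·M_1 + 1·M_2 = 6(Δ_1 - Δ_0) = -6
Natural end conditions: M_0 = M_2 = 0.
Forward elimination and back-substitution give M_0 = 0, M_1 = -3/2, M_2 = 0.
On [2, 3], s(t) = 7 - 11/4·(t - 2) + 0·(t - 2)² - 1/4·(t - 2)³.
With (t - 2) = 1/2: s(5/2) = 179/32.

5.5938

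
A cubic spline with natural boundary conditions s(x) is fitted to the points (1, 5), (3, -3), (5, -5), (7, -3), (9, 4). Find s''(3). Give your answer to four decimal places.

Put σ_i = s'' at the i-th knot. Here h = (2, 2, 2, 2) and Δ = (-4, -1, 1, 7/2), so the interior equations h_(i-1)·σ_(i-1) + 2(h_(i-1)+h_i)·σ_i + h_i·σ_(i+1) = 6(Δ_i − Δ_(i-1)) read
  2·σ_0 + 8·σ_1 + 2·σ_2 = 6(Δ_1 - Δ_0) = 18
  2·σ_1 + 8·σ_2 + 2·σ_3 = 6(Δ_2 - Δ_1) = 12
  2·σ_2 + 8·σ_3 + 2·σ_4 = 6(Δ_3 - Δ_2) = 15
Natural end conditions: σ_0 = σ_4 = 0.
Solving: σ_0 = 0, σ_1 = 237/112, σ_2 = 15/28, σ_3 = 195/112, σ_4 = 0.

2.1161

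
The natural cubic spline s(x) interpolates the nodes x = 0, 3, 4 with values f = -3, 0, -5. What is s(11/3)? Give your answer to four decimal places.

Put σ_i = s'' at the i-th knot. Here h = (3, 1) and Δ = (1, -5), so the interior equations h_(i-1)·σ_(i-1) + 2(h_(i-1)+h_i)·σ_i + h_i·σ_(i+1) = 6(Δ_i − Δ_(i-1)) read
  3·σ_0 + 8·σ_1 + 1·σ_2 = 6(Δ_1 - Δ_0) = -36
Natural end conditions: σ_0 = σ_2 = 0.
Forward elimination and back-substitution give σ_0 = 0, σ_1 = -9/2, σ_2 = 0.
On [3, 4], s(x) = 0 - 7/2·(x - 3) - 9/4·(x - 3)² + 3/4·(x - 3)³.
With (x - 3) = 2/3: s(11/3) = -28/9.

-3.1111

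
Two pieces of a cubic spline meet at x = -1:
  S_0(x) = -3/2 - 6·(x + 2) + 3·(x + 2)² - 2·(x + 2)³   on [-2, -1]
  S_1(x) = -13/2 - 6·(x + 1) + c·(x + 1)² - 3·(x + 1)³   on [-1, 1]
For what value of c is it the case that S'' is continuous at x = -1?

S_0''(x) = 6 - 12·(x + 2), so S_0''(-1) = -6. On the right, S_1''(-1) = 2c, so c = -3.

-3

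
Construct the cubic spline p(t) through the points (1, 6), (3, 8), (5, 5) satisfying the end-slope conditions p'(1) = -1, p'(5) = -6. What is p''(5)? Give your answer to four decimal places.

-6.1250

With M_i denoting the second derivative at x_i, h_i = 2, 2, and Δ_i = (y_(i+1) − y_i)/h_i = 1, -3/2:
  2·M_0 + 8·M_1 + 2·M_2 = 6(Δ_1 - Δ_0) = -15
Clamped end conditions give two more equations: 2h_0·M_0 + h_0·M_1 = 6(Δ_0 - p'(1)) = 12 and h_1·M_1 + 2h_1·M_2 = 6(p'(5) - Δ_1) = -27.
Hence M_0 = 29/8, M_1 = -5/4, M_2 = -49/8.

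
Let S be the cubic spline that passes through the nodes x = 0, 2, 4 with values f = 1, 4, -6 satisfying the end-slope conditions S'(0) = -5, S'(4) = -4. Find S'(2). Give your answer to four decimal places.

-0.3750

With M_i denoting the second derivative at x_i, h_i = 2, 2, and Δ_i = (y_(i+1) − y_i)/h_i = 3/2, -5:
  2·M_0 + 8·M_1 + 2·M_2 = 6(Δ_1 - Δ_0) = -39
Clamped end conditions give two more equations: 2h_0·M_0 + h_0·M_1 = 6(Δ_0 - S'(0)) = 39 and h_1·M_1 + 2h_1·M_2 = 6(S'(4) - Δ_1) = 6.
Forward elimination and back-substitution give M_0 = 119/8, M_1 = -41/4, M_2 = 53/8.
On [2, 4], S'(x) = b_1 + 2c_1·(x - 2) + 3d_1·(x - 2)² with b_1 = Δ_1 - h_1(2M_1 + M_2)/6 = -3/8, c_1 = M_1/2 = -41/8, d_1 = (M_2 - M_1)/(6h_1) = 45/32. So S'(2) = -3/8.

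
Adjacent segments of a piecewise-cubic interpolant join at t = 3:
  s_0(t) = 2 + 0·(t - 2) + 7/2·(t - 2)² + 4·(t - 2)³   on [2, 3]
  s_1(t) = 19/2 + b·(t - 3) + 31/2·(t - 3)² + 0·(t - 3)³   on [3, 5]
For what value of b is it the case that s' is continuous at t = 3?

s_0'(t) = 0 + 7·(t - 2) + 12·(t - 2)², so s_0'(3) = 19. On the right, s_1'(3) = b, so b = 19.

19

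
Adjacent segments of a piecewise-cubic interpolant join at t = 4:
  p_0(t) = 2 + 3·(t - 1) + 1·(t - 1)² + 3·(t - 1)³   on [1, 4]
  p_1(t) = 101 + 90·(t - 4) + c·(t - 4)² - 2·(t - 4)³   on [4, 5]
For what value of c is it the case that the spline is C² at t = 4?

p_0''(t) = 2 + 18·(t - 1), so p_0''(4) = 56. On the right, p_1''(4) = 2c, so c = 28.

28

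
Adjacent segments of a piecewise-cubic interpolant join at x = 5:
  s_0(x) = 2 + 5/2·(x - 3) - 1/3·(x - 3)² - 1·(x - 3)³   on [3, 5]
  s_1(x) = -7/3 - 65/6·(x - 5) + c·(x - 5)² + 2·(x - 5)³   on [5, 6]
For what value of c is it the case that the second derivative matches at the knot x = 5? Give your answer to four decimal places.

s_0''(x) = -2/3 - 6·(x - 3), so s_0''(5) = -38/3. On the right, s_1''(5) = 2c, so c = -19/3.

-6.3333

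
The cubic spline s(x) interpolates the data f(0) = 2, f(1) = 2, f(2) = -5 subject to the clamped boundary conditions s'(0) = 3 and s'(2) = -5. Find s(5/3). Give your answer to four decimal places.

Let m_i = s''(x_i). Step sizes h_i = 1, 1; slopes of the chords Δ_i = (y_(i+1) - y_i)/h_i = 0, -7.
  1·m_0 + 4·m_1 + 1·m_2 = 6(Δ_1 - Δ_0) = -42
Clamped end conditions give two more equations: 2h_0·m_0 + h_0·m_1 = 6(Δ_0 - s'(0)) = -18 and h_1·m_1 + 2h_1·m_2 = 6(s'(2) - Δ_1) = 12.
Solving the tridiagonal system: m_0 = -5/2, m_1 = -13, m_2 = 25/2.
On [1, 2], s(x) = 2 - 19/4·(x - 1) - 13/2·(x - 1)² + 17/4·(x - 1)³.
With (x - 1) = 2/3: s(5/3) = -151/54.

-2.7963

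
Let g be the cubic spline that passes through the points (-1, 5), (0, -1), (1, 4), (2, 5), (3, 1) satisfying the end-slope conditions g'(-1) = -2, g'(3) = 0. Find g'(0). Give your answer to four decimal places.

Write m_i for g''(x_i). With h_i = 1, 1, 1, 1 and divided differences Δ_i = -6, 5, 1, -4, the continuity of g' gives the tridiagonal system
  1·m_0 + 4·m_1 + 1·m_2 = 6(Δ_1 - Δ_0) = 66
  1·m_1 + 4·m_2 + 1·m_3 = 6(Δ_2 - Δ_1) = -24
  1·m_2 + 4·m_3 + 1·m_4 = 6(Δ_3 - Δ_2) = -30
Clamped end conditions give two more equations: 2h_0·m_0 + h_0·m_1 = 6(Δ_0 - g'(-1)) = -24 and h_3·m_3 + 2h_3·m_4 = 6(g'(3) - Δ_3) = 24.
Solving: m_0 = -172/7, m_1 = 176/7, m_2 = -10, m_3 = -64/7, m_4 = 116/7.
On [0, 1], g'(x) = b_1 + 2c_1·x + 3d_1·x² with b_1 = Δ_1 - h_1(2m_1 + m_2)/6 = -12/7, c_1 = m_1/2 = 88/7, d_1 = (m_2 - m_1)/(6h_1) = -41/7. So g'(0) = -12/7.

-1.7143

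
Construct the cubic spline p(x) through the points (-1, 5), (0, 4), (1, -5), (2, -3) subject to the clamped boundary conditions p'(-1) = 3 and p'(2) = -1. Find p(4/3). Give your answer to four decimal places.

Let M_i = p''(x_i). Step sizes h_i = 1, 1, 1; slopes of the chords Δ_i = (y_(i+1) - y_i)/h_i = -1, -9, 2.
  1·M_0 + 4·M_1 + 1·M_2 = 6(Δ_1 - Δ_0) = -48
  1·M_1 + 4·M_2 + 1·M_3 = 6(Δ_2 - Δ_1) = 66
Clamped end conditions give two more equations: 2h_0·M_0 + h_0·M_1 = 6(Δ_0 - p'(-1)) = -24 and h_2·M_2 + 2h_2·M_3 = 6(p'(2) - Δ_2) = -18.
Forward elimination and back-substitution give M_0 = -46/15, M_1 = -268/15, M_2 = 398/15, M_3 = -334/15.
On [1, 2], p(x) = -5 - 47/15·(x - 1) + 199/15·(x - 1)² - 122/15·(x - 1)³.
With (x - 1) = 1/3: p(4/3) = -1973/405.

-4.8716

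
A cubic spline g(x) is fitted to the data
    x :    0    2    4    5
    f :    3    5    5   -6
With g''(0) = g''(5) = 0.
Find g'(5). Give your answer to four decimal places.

Write M_i for g''(x_i). With h_i = 2, 2, 1 and divided differences Δ_i = 1, 0, -11, the continuity of g' gives the tridiagonal system
  2·M_0 + 8·M_1 + 2·M_2 = 6(Δ_1 - Δ_0) = -6
  2·M_1 + 6·M_2 + 1·M_3 = 6(Δ_2 - Δ_1) = -66
Natural end conditions: M_0 = M_3 = 0.
Forward elimination and back-substitution give M_0 = 0, M_1 = 24/11, M_2 = -129/11, M_3 = 0.
On [4, 5], g'(x) = b_2 + 2c_2·(x - 4) + 3d_2·(x - 4)² with b_2 = Δ_2 - h_2(2M_2 + M_3)/6 = -78/11, c_2 = M_2/2 = -129/22, d_2 = (M_3 - M_2)/(6h_2) = 43/22. So g'(5) = -285/22.

-12.9545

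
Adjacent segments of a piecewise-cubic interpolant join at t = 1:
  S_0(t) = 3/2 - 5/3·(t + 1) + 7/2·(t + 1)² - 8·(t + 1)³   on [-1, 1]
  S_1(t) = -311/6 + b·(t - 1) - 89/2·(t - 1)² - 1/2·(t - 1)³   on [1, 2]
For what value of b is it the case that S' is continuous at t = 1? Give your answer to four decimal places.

-83.6667

S_0'(t) = -5/3 + 7·(t + 1) - 24·(t + 1)², so S_0'(1) = -251/3. On the right, S_1'(1) = b, so b = -251/3.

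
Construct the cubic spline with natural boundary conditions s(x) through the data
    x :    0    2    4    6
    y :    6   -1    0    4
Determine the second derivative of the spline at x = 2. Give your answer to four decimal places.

Write m_i for s''(x_i). With h_i = 2, 2, 2 and divided differences Δ_i = -7/2, 1/2, 2, the continuity of s' gives the tridiagonal system
  2·m_0 + 8·m_1 + 2·m_2 = 6(Δ_1 - Δ_0) = 24
  2·m_1 + 8·m_2 + 2·m_3 = 6(Δ_2 - Δ_1) = 9
Natural end conditions: m_0 = m_3 = 0.
Hence m_0 = 0, m_1 = 29/10, m_2 = 2/5, m_3 = 0.

2.9000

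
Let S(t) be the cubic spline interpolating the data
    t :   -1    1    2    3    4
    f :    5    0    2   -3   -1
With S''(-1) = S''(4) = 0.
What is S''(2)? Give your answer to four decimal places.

With m_i denoting the second derivative at x_i, h_i = 2, 1, 1, 1, and Δ_i = (y_(i+1) − y_i)/h_i = -5/2, 2, -5, 2:
  2·m_0 + 6·m_1 + 1·m_2 = 6(Δ_1 - Δ_0) = 27
  1·m_1 + 4·m_2 + 1·m_3 = 6(Δ_2 - Δ_1) = -42
  1·m_2 + 4·m_3 + 1·m_4 = 6(Δ_3 - Δ_2) = 42
Natural end conditions: m_0 = m_4 = 0.
Solving: m_0 = 0, m_1 = 615/86, m_2 = -684/43, m_3 = 1245/86, m_4 = 0.

-15.9070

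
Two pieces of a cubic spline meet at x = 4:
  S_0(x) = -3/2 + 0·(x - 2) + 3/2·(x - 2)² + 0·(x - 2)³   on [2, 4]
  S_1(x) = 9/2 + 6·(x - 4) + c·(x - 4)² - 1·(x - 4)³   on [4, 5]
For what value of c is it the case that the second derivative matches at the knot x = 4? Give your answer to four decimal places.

1.5000

S_0''(x) = 3 + 0·(x - 2), so S_0''(4) = 3. On the right, S_1''(4) = 2c, so c = 3/2.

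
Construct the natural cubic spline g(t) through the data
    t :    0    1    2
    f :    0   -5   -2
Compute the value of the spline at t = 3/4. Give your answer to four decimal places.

Put M_i = g'' at the i-th knot. Here h = (1, 1) and Δ = (-5, 3), so the interior equations h_(i-1)·M_(i-1) + 2(h_(i-1)+h_i)·M_i + h_i·M_(i+1) = 6(Δ_i − Δ_(i-1)) read
  1·M_0 + 4·M_1 + 1·M_2 = 6(Δ_1 - Δ_0) = 48
Natural end conditions: M_0 = M_2 = 0.
Forward elimination and back-substitution give M_0 = 0, M_1 = 12, M_2 = 0.
On [0, 1], g(t) = 0 - 7·t + 0·t² + 2·t³.
With t = 3/4: g(3/4) = -141/32.

-4.4063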